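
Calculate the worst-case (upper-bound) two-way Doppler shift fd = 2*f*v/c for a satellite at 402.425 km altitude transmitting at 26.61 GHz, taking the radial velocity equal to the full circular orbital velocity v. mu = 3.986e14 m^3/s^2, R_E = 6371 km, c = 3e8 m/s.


r = 6.773425e+06 m
v = sqrt(mu/r) = 7671.2208 m/s (worst-case radial velocity)
f = 26.61 GHz = 2.661e+10 Hz
fd = 2*f*v/c = 2*2.661e+10*7671.2208/3.0e+08
fd = 1.3608746e+06 Hz

1.3609e+06 Hz


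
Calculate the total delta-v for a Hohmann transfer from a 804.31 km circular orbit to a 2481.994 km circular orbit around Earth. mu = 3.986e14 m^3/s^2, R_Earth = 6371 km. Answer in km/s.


r1 = 7175.3100 km = 7.17531e+06 m
r2 = 8852.9940 km = 8.852994e+06 m
dv1 = sqrt(mu/r1)*(sqrt(2*r2/(r1+r2)) - 1) = 380.3630 m/s
dv2 = sqrt(mu/r2)*(1 - sqrt(2*r1/(r1+r2))) = 360.8731 m/s
total dv = |dv1| + |dv2| = 380.3630 + 360.8731 = 741.2361 m/s = 0.7412361 km/s

0.7412 km/s


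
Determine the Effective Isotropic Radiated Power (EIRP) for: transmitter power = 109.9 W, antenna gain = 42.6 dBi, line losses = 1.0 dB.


Pt = 109.9 W = 20.4100 dBW
EIRP = Pt_dBW + Gt - losses = 20.4100 + 42.6 - 1.0 = 62.0100 dBW

62.0100 dBW


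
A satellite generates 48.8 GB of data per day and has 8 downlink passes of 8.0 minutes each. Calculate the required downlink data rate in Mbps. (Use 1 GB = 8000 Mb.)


total contact time = 8 * 8.0 * 60 = 3840.0000 s
data = 48.8 GB = 390400.0000 Mb
rate = 390400.0000 / 3840.0000 = 101.6667 Mbps

101.6667 Mbps


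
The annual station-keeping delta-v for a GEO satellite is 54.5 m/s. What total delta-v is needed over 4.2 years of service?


dV = rate * years = 54.5 * 4.2
dV = 228.9000 m/s

228.9000 m/s


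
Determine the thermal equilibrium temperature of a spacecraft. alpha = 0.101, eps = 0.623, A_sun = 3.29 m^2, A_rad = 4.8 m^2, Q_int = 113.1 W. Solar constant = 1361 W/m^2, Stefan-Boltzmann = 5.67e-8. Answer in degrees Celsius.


Numerator = alpha*S*A_sun + Q_int = 0.101*1361*3.29 + 113.1 = 565.3467 W
Denominator = eps*sigma*A_rad = 0.623*5.67e-8*4.8 = 1.6955568e-07 W/K^4
T^4 = 3.3342834e+09 K^4
T = 240.2983 K = -32.8517 C

-32.8517 degrees Celsius


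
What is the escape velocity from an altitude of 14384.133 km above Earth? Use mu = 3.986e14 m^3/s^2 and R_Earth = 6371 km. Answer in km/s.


r = 6371.0 + 14384.133 = 20755.1330 km = 2.0755133e+07 m
v_esc = sqrt(2*mu/r) = sqrt(2*3.986e14 / 2.0755133e+07)
v_esc = 6197.5621 m/s = 6.1976 km/s

6.1976 km/s


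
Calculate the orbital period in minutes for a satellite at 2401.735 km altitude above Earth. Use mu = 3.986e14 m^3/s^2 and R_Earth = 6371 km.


r = 8772.7350 km = 8.772735e+06 m
T = 2*pi*sqrt(r^3/mu) = 2*pi*sqrt(6.751574e+20 / 3.986e14)
T = 8177.3717 s = 136.2895 min

136.2895 minutes


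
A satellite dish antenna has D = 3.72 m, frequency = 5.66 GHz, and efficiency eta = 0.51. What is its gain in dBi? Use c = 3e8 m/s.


lambda = c/f = 3e8 / 5.66e+09 = 0.05300353 m
G = eta*(pi*D/lambda)^2 = 0.51*(pi*3.72/0.05300353)^2
G = 24793.9747 (linear)
G = 10*log10(24793.9747) = 43.9435 dBi

43.9435 dBi


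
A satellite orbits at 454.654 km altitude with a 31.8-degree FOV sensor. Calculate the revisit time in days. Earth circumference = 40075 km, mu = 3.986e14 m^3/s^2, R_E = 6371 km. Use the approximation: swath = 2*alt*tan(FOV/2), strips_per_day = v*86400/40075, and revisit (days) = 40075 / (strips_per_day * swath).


swath = 2*454.654*tan(0.2775074) = 259.0232 km
v = sqrt(mu/r) = 7641.8149 m/s = 7.6418 km/s
strips/day = v*86400/40075 = 7.6418*86400/40075 = 16.4754
coverage/day = strips * swath = 16.4754 * 259.0232 = 4267.5182 km
revisit = 40075 / 4267.5182 = 9.3907 days

9.3907 days


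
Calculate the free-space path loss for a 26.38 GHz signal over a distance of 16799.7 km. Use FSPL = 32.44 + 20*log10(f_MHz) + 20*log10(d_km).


f = 26.38 GHz = 26380.0000 MHz
d = 16799.7 km
FSPL = 32.44 + 20*log10(26380.0000) + 20*log10(16799.7)
FSPL = 32.44 + 88.4255 + 84.5060
FSPL = 205.3715 dB

205.3715 dB


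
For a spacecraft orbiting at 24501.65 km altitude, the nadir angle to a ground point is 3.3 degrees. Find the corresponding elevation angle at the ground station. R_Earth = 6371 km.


r = R_E + alt = 30872.6500 km
Law of sines in the satellite / Earth-center / ground-point triangle:
  sin(nadir)/R_E = sin(90 + el)/r  =>  cos(el) = (r/R_E)*sin(nadir)
cos(el) = (30872.6500 / 6371.0000) * sin(3.3 deg) = 0.2789443
el = arccos(0.2789443) = 73.8028 deg
(Earth-central angle = 90 - nadir - el = 12.8972 deg)

73.8028 degrees


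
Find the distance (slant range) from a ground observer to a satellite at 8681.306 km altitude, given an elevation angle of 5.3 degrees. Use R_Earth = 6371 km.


h = 8681.306 km, el = 5.3 deg
d = -R_E*sin(el) + sqrt((R_E*sin(el))^2 + 2*R_E*h + h^2)
d = -6371.0000*sin(0.09250245) + sqrt((6371.0000*0.09237059)^2 + 2*6371.0000*8681.306 + 8681.306^2)
d = 13061.7304 km

13061.7304 km


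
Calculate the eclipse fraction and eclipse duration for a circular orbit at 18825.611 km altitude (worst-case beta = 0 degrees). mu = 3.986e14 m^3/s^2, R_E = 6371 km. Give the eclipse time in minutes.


r = 25196.6110 km
T = 663.3965 min
Eclipse fraction = arcsin(R_E/r)/pi = arcsin(6371.0000/25196.6110)/pi
= arcsin(0.2528515)/pi = 0.0813684
Eclipse duration = 0.0813684 * 663.3965 = 53.9795 min

53.9795 minutes


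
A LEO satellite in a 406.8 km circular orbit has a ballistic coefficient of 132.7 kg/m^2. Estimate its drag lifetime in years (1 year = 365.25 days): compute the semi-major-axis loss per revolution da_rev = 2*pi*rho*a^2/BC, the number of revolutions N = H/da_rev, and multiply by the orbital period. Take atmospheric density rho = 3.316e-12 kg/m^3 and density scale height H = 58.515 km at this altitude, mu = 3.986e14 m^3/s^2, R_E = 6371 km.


a = R_E + alt = 6777.8000 km = 6.7778e+06 m
da_rev = 2*pi*rho*a^2/BC = 2*pi*3.316e-12*(6.7778e+06)^2/132.7 = 7.212751 m per revolution
N = H/da_rev = 58515.0000 m / 7.212751 m = 8112.7154 revolutions
P = 2*pi*sqrt(a^3/mu) = 5553.2132 s
lifetime = N*P = 8112.7154 * 5553.2132 = 4.5051638e+07 s = 521.4310 days
years = 521.4310 / 365.25 = 1.4276 years

1.4276 years


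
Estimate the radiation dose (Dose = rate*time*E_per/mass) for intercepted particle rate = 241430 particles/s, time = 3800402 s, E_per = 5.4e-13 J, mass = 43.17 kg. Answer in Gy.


Total energy deposited = rate * time * E_per
  = 241430 * 3800402 * 5.4e-13 = 0.4954668 J
Dose = E_total / mass = 0.4954668 / 43.17
Dose = 0.01147711 Gy

0.0115 Gy


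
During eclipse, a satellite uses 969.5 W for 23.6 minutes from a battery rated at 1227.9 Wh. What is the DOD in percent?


E_used = P * t / 60 = 969.5 * 23.6 / 60 = 381.3367 Wh
DOD = E_used / E_total * 100 = 381.3367 / 1227.9 * 100
DOD = 31.0560 %

31.0560 %


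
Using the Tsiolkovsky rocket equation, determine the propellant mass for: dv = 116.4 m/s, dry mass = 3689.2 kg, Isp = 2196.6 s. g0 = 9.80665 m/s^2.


ve = Isp * g0 = 2196.6 * 9.80665 = 21541.287390 m/s
mass ratio = exp(dv/ve) = exp(116.4/21541.287390) = 1.00541820
m_prop = m_dry * (mr - 1) = 3689.2 * (1.00541820 - 1)
m_prop = 19.9888 kg

19.9888 kg


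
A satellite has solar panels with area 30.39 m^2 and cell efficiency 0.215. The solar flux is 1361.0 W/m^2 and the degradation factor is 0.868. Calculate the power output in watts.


P = area * eta * S * degradation
P = 30.39 * 0.215 * 1361.0 * 0.868
P = 7718.7506 W

7718.7506 W


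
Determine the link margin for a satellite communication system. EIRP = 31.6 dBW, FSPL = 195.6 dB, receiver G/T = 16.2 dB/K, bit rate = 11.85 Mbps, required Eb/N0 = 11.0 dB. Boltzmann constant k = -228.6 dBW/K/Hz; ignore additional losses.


C/N0 = EIRP - FSPL + G/T - k = 31.6 - 195.6 + 16.2 - (-228.6)
C/N0 = 80.8000 dB-Hz
R_b = 11.85 Mbps = 1.185e+07 bps -> 10*log10(R_b) = 70.7372 dB-Hz
Eb/N0 = C/N0 - 10*log10(R_b) = 80.8000 - 70.7372 = 10.0628 dB
Margin = Eb/N0 - Eb/N0_req = 10.0628 - 11.0 = -0.9371835 dB (negative margin: link does not close)

-0.9372 dB


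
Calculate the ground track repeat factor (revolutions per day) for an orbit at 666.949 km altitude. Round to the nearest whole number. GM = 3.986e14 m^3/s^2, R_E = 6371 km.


r = 7.037949e+06 m
T = 2*pi*sqrt(r^3/mu) = 5875.9812 s = 97.9330 min
revs/day = 1440 / 97.9330 = 14.7039
Rounded: 15 revolutions per day

15 revolutions per day


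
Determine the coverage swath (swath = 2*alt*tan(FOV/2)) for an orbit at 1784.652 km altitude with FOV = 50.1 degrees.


FOV = 50.1 deg = 0.87441 rad
swath = 2 * alt * tan(FOV/2) = 2 * 1784.652 * tan(0.437205)
swath = 2 * 1784.652 * 0.4673705
swath = 1668.1874 km

1668.1874 km


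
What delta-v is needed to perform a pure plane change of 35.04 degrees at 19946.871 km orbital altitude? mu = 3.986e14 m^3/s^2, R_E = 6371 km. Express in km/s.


r = 26317.8710 km = 2.6317871e+07 m
V = sqrt(mu/r) = 3891.7351 m/s
di = 35.04 deg = 0.6115634 rad
dV = 2*V*sin(di/2) = 2*3891.7351*sin(0.3057817)
dV = 2343.1257 m/s = 2.3431 km/s

2.3431 km/s


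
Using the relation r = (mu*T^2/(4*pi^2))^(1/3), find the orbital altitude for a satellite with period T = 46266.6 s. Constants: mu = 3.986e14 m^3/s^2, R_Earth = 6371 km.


T = 46266.6 s
r = (mu*T^2/(4*pi^2))^(1/3) = (3.986e14 * 46266.6^2 / (4*pi^2))^(1/3)
r = 2.7855069e+07 m = 27855.0693 km
alt = r - R_E = 27855.0693 - 6371 = 21484.0693 km

21484.0693 km


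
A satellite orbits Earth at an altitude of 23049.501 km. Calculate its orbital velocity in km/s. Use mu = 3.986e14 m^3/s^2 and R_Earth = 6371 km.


r = R_E + alt = 6371.0 + 23049.501 = 29420.5010 km = 2.9420501e+07 m
v = sqrt(mu/r) = sqrt(3.986e14 / 2.9420501e+07) = 3680.8118 m/s = 3.6808 km/s

3.6808 km/s


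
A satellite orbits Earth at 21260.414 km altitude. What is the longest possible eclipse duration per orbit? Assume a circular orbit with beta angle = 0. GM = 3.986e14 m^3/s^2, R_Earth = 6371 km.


r = 27631.4140 km
T = 761.8415 min
Eclipse fraction = arcsin(R_E/r)/pi = arcsin(6371.0000/27631.4140)/pi
= arcsin(0.2305709)/pi = 0.07405936
Eclipse duration = 0.07405936 * 761.8415 = 56.4215 min

56.4215 minutes


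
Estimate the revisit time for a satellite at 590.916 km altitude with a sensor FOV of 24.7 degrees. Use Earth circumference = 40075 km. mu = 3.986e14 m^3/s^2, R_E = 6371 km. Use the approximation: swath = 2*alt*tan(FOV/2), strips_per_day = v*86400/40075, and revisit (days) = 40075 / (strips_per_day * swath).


swath = 2*590.916*tan(0.2155482) = 258.7616 km
v = sqrt(mu/r) = 7566.6607 m/s = 7.5667 km/s
strips/day = v*86400/40075 = 7.5667*86400/40075 = 16.3134
coverage/day = strips * swath = 16.3134 * 258.7616 = 4221.2818 km
revisit = 40075 / 4221.2818 = 9.4936 days

9.4936 days


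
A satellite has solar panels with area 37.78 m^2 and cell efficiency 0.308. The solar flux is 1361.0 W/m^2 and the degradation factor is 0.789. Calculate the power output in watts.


P = area * eta * S * degradation
P = 37.78 * 0.308 * 1361.0 * 0.789
P = 12495.3320 W

12495.3320 W


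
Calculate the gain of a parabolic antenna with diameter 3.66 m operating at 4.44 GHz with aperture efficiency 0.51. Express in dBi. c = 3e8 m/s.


lambda = c/f = 3e8 / 4.44e+09 = 0.06756757 m
G = eta*(pi*D/lambda)^2 = 0.51*(pi*3.66/0.06756757)^2
G = 14769.1507 (linear)
G = 10*log10(14769.1507) = 41.6936 dBi

41.6936 dBi


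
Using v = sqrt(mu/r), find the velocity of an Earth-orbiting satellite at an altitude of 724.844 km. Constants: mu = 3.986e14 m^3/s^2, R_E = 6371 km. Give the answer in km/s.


r = R_E + alt = 6371.0 + 724.844 = 7095.8440 km = 7.095844e+06 m
v = sqrt(mu/r) = sqrt(3.986e14 / 7.095844e+06) = 7494.9134 m/s = 7.4949 km/s

7.4949 km/s


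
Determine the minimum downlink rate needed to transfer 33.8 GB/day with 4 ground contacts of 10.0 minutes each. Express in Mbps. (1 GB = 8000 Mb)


total contact time = 4 * 10.0 * 60 = 2400.0000 s
data = 33.8 GB = 270400.0000 Mb
rate = 270400.0000 / 2400.0000 = 112.6667 Mbps

112.6667 Mbps


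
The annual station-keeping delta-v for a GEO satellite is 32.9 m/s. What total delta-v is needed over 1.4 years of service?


dV = rate * years = 32.9 * 1.4
dV = 46.0600 m/s

46.0600 m/s


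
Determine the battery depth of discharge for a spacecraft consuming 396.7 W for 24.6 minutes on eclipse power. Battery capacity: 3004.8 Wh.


E_used = P * t / 60 = 396.7 * 24.6 / 60 = 162.6470 Wh
DOD = E_used / E_total * 100 = 162.6470 / 3004.8 * 100
DOD = 5.4129 %

5.4129 %


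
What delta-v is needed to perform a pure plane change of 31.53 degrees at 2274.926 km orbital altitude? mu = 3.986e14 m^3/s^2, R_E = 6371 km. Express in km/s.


r = 8645.9260 km = 8.645926e+06 m
V = sqrt(mu/r) = 6789.8924 m/s
di = 31.53 deg = 0.5503023 rad
dV = 2*V*sin(di/2) = 2*6789.8924*sin(0.2751512)
dV = 3689.5245 m/s = 3.6895 km/s

3.6895 km/s


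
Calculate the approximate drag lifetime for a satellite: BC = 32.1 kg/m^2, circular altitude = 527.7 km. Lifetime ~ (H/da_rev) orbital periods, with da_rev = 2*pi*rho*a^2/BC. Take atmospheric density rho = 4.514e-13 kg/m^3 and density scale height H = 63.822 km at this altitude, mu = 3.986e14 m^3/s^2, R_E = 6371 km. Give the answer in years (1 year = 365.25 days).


a = R_E + alt = 6898.7000 km = 6.8987e+06 m
da_rev = 2*pi*rho*a^2/BC = 2*pi*4.514e-13*(6.8987e+06)^2/32.1 = 4.205048 m per revolution
N = H/da_rev = 63822.0000 m / 4.205048 m = 15177.4741 revolutions
P = 2*pi*sqrt(a^3/mu) = 5702.4582 s
lifetime = N*P = 15177.4741 * 5702.4582 = 8.6548912e+07 s = 1001.7235 days
years = 1001.7235 / 365.25 = 2.7426 years

2.7426 years


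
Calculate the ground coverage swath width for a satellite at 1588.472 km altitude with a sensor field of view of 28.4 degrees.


FOV = 28.4 deg = 0.4956735 rad
swath = 2 * alt * tan(FOV/2) = 2 * 1588.472 * tan(0.2478368)
swath = 2 * 1588.472 * 0.2530389
swath = 803.8904 km

803.8904 km


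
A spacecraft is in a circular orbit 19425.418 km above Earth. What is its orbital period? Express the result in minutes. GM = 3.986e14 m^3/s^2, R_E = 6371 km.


r = 25796.4180 km = 2.5796418e+07 m
T = 2*pi*sqrt(r^3/mu) = 2*pi*sqrt(1.716636e+22 / 3.986e14)
T = 41233.5123 s = 687.2252 min

687.2252 minutes


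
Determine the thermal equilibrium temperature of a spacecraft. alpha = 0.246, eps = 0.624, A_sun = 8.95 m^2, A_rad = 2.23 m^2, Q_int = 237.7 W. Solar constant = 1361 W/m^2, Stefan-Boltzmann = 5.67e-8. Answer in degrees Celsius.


Numerator = alpha*S*A_sun + Q_int = 0.246*1361*8.95 + 237.7 = 3234.2137 W
Denominator = eps*sigma*A_rad = 0.624*5.67e-8*2.23 = 7.8899184e-08 W/K^4
T^4 = 4.0991726e+10 K^4
T = 449.9601 K = 176.8101 C

176.8101 degrees Celsius


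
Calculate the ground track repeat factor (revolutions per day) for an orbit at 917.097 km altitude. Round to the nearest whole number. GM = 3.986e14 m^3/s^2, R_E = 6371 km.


r = 7.288097e+06 m
T = 2*pi*sqrt(r^3/mu) = 6192.0212 s = 103.2004 min
revs/day = 1440 / 103.2004 = 13.9534
Rounded: 14 revolutions per day

14 revolutions per day


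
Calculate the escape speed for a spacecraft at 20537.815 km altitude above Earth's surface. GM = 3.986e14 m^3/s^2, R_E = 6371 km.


r = 6371.0 + 20537.815 = 26908.8150 km = 2.6908815e+07 m
v_esc = sqrt(2*mu/r) = sqrt(2*3.986e14 / 2.6908815e+07)
v_esc = 5442.9752 m/s = 5.4430 km/s

5.4430 km/s


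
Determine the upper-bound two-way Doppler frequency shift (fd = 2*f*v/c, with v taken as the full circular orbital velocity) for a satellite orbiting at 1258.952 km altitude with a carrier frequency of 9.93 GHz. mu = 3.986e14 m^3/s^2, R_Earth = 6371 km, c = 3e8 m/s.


r = 7.629952e+06 m
v = sqrt(mu/r) = 7227.8269 m/s (worst-case radial velocity)
f = 9.93 GHz = 9.93e+09 Hz
fd = 2*f*v/c = 2*9.93e+09*7227.8269/3.0e+08
fd = 478482.1421 Hz

478482.1421 Hz


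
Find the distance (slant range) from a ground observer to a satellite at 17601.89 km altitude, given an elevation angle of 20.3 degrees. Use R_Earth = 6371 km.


h = 17601.89 km, el = 20.3 deg
d = -R_E*sin(el) + sqrt((R_E*sin(el))^2 + 2*R_E*h + h^2)
d = -6371.0000*sin(0.3543018) + sqrt((6371.0000*0.3469357)^2 + 2*6371.0000*17601.89 + 17601.89^2)
d = 21005.9466 km

21005.9466 km


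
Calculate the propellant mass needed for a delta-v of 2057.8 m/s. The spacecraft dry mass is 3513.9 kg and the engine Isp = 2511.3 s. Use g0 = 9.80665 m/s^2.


ve = Isp * g0 = 2511.3 * 9.80665 = 24627.440145 m/s
mass ratio = exp(dv/ve) = exp(2057.8/24627.440145) = 1.08714740
m_prop = m_dry * (mr - 1) = 3513.9 * (1.08714740 - 1)
m_prop = 306.2273 kg

306.2273 kg


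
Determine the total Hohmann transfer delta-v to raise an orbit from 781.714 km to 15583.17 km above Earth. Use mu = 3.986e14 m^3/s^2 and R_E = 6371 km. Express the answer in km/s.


r1 = 7152.7140 km = 7.152714e+06 m
r2 = 21954.1700 km = 2.195417e+07 m
dv1 = sqrt(mu/r1)*(sqrt(2*r2/(r1+r2)) - 1) = 1703.6648 m/s
dv2 = sqrt(mu/r2)*(1 - sqrt(2*r1/(r1+r2))) = 1273.7972 m/s
total dv = |dv1| + |dv2| = 1703.6648 + 1273.7972 = 2977.4621 m/s = 2.9775 km/s

2.9775 km/s


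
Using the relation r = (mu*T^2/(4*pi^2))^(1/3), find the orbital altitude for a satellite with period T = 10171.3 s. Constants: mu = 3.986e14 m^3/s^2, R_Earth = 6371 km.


T = 10171.3 s
r = (mu*T^2/(4*pi^2))^(1/3) = (3.986e14 * 10171.3^2 / (4*pi^2))^(1/3)
r = 1.0146358e+07 m = 10146.3575 km
alt = r - R_E = 10146.3575 - 6371 = 3775.3575 km

3775.3575 km


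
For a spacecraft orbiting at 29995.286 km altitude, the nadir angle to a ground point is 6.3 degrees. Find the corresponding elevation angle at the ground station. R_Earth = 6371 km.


r = R_E + alt = 36366.2860 km
Law of sines in the satellite / Earth-center / ground-point triangle:
  sin(nadir)/R_E = sin(90 + el)/r  =>  cos(el) = (r/R_E)*sin(nadir)
cos(el) = (36366.2860 / 6371.0000) * sin(6.3 deg) = 0.6263741
el = arccos(0.6263741) = 51.2169 deg
(Earth-central angle = 90 - nadir - el = 32.4831 deg)

51.2169 degrees


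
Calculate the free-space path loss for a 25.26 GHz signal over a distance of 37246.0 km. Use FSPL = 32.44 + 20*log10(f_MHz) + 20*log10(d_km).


f = 25.26 GHz = 25260.0000 MHz
d = 37246.0 km
FSPL = 32.44 + 20*log10(25260.0000) + 20*log10(37246.0)
FSPL = 32.44 + 88.0487 + 91.4216
FSPL = 211.9103 dB

211.9103 dB


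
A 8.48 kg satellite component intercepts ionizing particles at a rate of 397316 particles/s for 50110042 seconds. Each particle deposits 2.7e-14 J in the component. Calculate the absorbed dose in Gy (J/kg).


Total energy deposited = rate * time * E_per
  = 397316 * 50110042 * 2.7e-14 = 0.5375571 J
Dose = E_total / mass = 0.5375571 / 8.48
Dose = 0.06339116 Gy

0.0634 Gy


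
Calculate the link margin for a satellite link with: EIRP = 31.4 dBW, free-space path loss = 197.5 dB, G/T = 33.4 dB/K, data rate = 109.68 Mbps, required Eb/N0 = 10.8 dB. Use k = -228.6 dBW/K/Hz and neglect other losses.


C/N0 = EIRP - FSPL + G/T - k = 31.4 - 197.5 + 33.4 - (-228.6)
C/N0 = 95.9000 dB-Hz
R_b = 109.68 Mbps = 1.0968e+08 bps -> 10*log10(R_b) = 80.4013 dB-Hz
Eb/N0 = C/N0 - 10*log10(R_b) = 95.9000 - 80.4013 = 15.4987 dB
Margin = Eb/N0 - Eb/N0_req = 15.4987 - 10.8 = 4.6987 dB (link closes)

4.6987 dB


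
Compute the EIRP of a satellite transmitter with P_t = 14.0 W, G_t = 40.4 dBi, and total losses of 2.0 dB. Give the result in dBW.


Pt = 14.0 W = 11.4613 dBW
EIRP = Pt_dBW + Gt - losses = 11.4613 + 40.4 - 2.0 = 49.8613 dBW

49.8613 dBW


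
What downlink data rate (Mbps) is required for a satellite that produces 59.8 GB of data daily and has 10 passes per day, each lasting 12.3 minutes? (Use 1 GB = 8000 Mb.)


total contact time = 10 * 12.3 * 60 = 7380.0000 s
data = 59.8 GB = 478400.0000 Mb
rate = 478400.0000 / 7380.0000 = 64.8238 Mbps

64.8238 Mbps


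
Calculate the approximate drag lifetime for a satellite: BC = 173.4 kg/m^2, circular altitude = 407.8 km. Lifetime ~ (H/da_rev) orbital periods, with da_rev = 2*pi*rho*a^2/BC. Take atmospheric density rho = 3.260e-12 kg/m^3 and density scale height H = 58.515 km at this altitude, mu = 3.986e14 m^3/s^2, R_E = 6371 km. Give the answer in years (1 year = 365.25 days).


a = R_E + alt = 6778.8000 km = 6.7788e+06 m
da_rev = 2*pi*rho*a^2/BC = 2*pi*3.260e-12*(6.7788e+06)^2/173.4 = 5.428177 m per revolution
N = H/da_rev = 58515.0000 m / 5.428177 m = 10779.8618 revolutions
P = 2*pi*sqrt(a^3/mu) = 5554.4422 s
lifetime = N*P = 10779.8618 * 5554.4422 = 5.9876119e+07 s = 693.0106 days
years = 693.0106 / 365.25 = 1.8974 years

1.8974 years


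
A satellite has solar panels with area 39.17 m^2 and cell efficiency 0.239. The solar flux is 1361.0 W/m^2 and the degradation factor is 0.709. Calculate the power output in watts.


P = area * eta * S * degradation
P = 39.17 * 0.239 * 1361.0 * 0.709
P = 9033.4955 W

9033.4955 W


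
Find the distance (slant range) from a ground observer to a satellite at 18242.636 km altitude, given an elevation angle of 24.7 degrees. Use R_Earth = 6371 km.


h = 18242.636 km, el = 24.7 deg
d = -R_E*sin(el) + sqrt((R_E*sin(el))^2 + 2*R_E*h + h^2)
d = -6371.0000*sin(0.4310963) + sqrt((6371.0000*0.4178671)^2 + 2*6371.0000*18242.636 + 18242.636^2)
d = 21261.1656 km

21261.1656 km


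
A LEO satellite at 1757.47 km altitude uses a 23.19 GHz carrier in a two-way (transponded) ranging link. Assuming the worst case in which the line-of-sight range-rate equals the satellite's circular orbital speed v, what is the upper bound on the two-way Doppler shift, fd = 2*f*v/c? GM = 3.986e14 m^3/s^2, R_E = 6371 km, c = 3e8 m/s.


r = 8.12847e+06 m
v = sqrt(mu/r) = 7002.6794 m/s (worst-case radial velocity)
f = 23.19 GHz = 2.319e+10 Hz
fd = 2*f*v/c = 2*2.319e+10*7002.6794/3.0e+08
fd = 1.0826142e+06 Hz

1.0826e+06 Hz


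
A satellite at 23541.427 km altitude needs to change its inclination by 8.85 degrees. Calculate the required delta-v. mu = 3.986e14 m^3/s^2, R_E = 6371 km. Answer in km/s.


r = 29912.4270 km = 2.9912427e+07 m
V = sqrt(mu/r) = 3650.4199 m/s
di = 8.85 deg = 0.1544616 rad
dV = 2*V*sin(di/2) = 2*3650.4199*sin(0.07723082)
dV = 563.2895 m/s = 0.5632895 km/s

0.5633 km/s


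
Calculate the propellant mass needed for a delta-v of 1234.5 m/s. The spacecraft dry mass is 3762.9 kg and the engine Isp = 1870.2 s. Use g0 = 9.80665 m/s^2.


ve = Isp * g0 = 1870.2 * 9.80665 = 18340.396830 m/s
mass ratio = exp(dv/ve) = exp(1234.5/18340.396830) = 1.06962747
m_prop = m_dry * (mr - 1) = 3762.9 * (1.06962747 - 1)
m_prop = 262.0012 kg

262.0012 kg


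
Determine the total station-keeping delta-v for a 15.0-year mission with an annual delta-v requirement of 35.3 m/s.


dV = rate * years = 35.3 * 15.0
dV = 529.5000 m/s

529.5000 m/s


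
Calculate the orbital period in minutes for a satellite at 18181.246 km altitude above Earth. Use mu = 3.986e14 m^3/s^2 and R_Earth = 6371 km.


r = 24552.2460 km = 2.4552246e+07 m
T = 2*pi*sqrt(r^3/mu) = 2*pi*sqrt(1.4800408e+22 / 3.986e14)
T = 38286.7111 s = 638.1119 min

638.1119 minutes


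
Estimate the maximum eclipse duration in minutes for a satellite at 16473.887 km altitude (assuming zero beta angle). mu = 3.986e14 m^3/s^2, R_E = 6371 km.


r = 22844.8870 km
T = 572.7215 min
Eclipse fraction = arcsin(R_E/r)/pi = arcsin(6371.0000/22844.8870)/pi
= arcsin(0.2788808)/pi = 0.08996343
Eclipse duration = 0.08996343 * 572.7215 = 51.5240 min

51.5240 minutes


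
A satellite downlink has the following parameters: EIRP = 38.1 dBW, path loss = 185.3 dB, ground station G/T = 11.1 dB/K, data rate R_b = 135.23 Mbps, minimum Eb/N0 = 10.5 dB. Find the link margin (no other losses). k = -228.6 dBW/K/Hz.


C/N0 = EIRP - FSPL + G/T - k = 38.1 - 185.3 + 11.1 - (-228.6)
C/N0 = 92.5000 dB-Hz
R_b = 135.23 Mbps = 1.3523e+08 bps -> 10*log10(R_b) = 81.3107 dB-Hz
Eb/N0 = C/N0 - 10*log10(R_b) = 92.5000 - 81.3107 = 11.1893 dB
Margin = Eb/N0 - Eb/N0_req = 11.1893 - 10.5 = 0.6892695 dB (link closes)

0.6893 dB


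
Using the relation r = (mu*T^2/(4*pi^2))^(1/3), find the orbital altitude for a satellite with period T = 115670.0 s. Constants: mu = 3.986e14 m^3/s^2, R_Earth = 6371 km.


T = 115670.0 s
r = (mu*T^2/(4*pi^2))^(1/3) = (3.986e14 * 115670.0^2 / (4*pi^2))^(1/3)
r = 5.1310511e+07 m = 51310.5114 km
alt = r - R_E = 51310.5114 - 6371 = 44939.5114 km

44939.5114 km


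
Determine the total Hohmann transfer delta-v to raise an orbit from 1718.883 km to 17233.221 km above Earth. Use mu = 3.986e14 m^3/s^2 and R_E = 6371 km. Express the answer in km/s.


r1 = 8089.8830 km = 8.089883e+06 m
r2 = 23604.2210 km = 2.3604221e+07 m
dv1 = sqrt(mu/r1)*(sqrt(2*r2/(r1+r2)) - 1) = 1547.4298 m/s
dv2 = sqrt(mu/r2)*(1 - sqrt(2*r1/(r1+r2))) = 1173.2575 m/s
total dv = |dv1| + |dv2| = 1547.4298 + 1173.2575 = 2720.6873 m/s = 2.7207 km/s

2.7207 km/s


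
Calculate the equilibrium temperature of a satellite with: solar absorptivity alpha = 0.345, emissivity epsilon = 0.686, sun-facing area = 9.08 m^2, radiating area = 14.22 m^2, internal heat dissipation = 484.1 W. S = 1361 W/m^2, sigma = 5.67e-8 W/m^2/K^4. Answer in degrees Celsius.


Numerator = alpha*S*A_sun + Q_int = 0.345*1361*9.08 + 484.1 = 4747.5686 W
Denominator = eps*sigma*A_rad = 0.686*5.67e-8*14.22 = 5.5310396e-07 W/K^4
T^4 = 8.5835013e+09 K^4
T = 304.3800 K = 31.2300 C

31.2300 degrees Celsius


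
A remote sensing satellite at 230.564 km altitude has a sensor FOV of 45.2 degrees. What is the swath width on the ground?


FOV = 45.2 deg = 0.7888888 rad
swath = 2 * alt * tan(FOV/2) = 2 * 230.564 * tan(0.3944444)
swath = 2 * 230.564 * 0.4162598
swath = 191.9491 km

191.9491 km


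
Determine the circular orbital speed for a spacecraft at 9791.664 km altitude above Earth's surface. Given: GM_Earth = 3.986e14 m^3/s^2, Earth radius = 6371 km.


r = R_E + alt = 6371.0 + 9791.664 = 16162.6640 km = 1.6162664e+07 m
v = sqrt(mu/r) = sqrt(3.986e14 / 1.6162664e+07) = 4966.0624 m/s = 4.9661 km/s

4.9661 km/s


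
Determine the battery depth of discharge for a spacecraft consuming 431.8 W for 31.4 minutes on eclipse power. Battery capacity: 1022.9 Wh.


E_used = P * t / 60 = 431.8 * 31.4 / 60 = 225.9753 Wh
DOD = E_used / E_total * 100 = 225.9753 / 1022.9 * 100
DOD = 22.0916 %

22.0916 %


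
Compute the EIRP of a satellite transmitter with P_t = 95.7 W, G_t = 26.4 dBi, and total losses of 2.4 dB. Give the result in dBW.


Pt = 95.7 W = 19.8091 dBW
EIRP = Pt_dBW + Gt - losses = 19.8091 + 26.4 - 2.4 = 43.8091 dBW

43.8091 dBW


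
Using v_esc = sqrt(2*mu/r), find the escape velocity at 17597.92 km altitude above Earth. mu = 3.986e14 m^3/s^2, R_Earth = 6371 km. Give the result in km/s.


r = 6371.0 + 17597.92 = 23968.9200 km = 2.396892e+07 m
v_esc = sqrt(2*mu/r) = sqrt(2*3.986e14 / 2.396892e+07)
v_esc = 5767.1256 m/s = 5.7671 km/s

5.7671 km/s


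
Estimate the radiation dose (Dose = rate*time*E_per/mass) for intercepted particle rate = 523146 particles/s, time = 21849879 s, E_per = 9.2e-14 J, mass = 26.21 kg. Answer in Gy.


Total energy deposited = rate * time * E_per
  = 523146 * 21849879 * 9.2e-14 = 1.0516 J
Dose = E_total / mass = 1.0516 / 26.21
Dose = 0.04012294 Gy

0.0401 Gy


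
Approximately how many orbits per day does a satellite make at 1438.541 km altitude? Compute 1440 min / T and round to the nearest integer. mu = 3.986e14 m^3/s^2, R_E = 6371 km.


r = 7.809541e+06 m
T = 2*pi*sqrt(r^3/mu) = 6868.3036 s = 114.4717 min
revs/day = 1440 / 114.4717 = 12.5795
Rounded: 13 revolutions per day

13 revolutions per day


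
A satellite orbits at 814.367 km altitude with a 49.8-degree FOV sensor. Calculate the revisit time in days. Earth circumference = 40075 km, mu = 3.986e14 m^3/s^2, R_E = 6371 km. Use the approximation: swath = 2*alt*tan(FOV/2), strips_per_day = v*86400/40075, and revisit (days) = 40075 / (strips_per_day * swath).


swath = 2*814.367*tan(0.434587) = 756.0332 km
v = sqrt(mu/r) = 7448.0772 m/s = 7.4481 km/s
strips/day = v*86400/40075 = 7.4481*86400/40075 = 16.0577
coverage/day = strips * swath = 16.0577 * 756.0332 = 12140.1826 km
revisit = 40075 / 12140.1826 = 3.3010 days

3.3010 days


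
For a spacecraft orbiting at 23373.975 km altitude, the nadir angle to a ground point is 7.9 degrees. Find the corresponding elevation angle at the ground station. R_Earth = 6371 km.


r = R_E + alt = 29744.9750 km
Law of sines in the satellite / Earth-center / ground-point triangle:
  sin(nadir)/R_E = sin(90 + el)/r  =>  cos(el) = (r/R_E)*sin(nadir)
cos(el) = (29744.9750 / 6371.0000) * sin(7.9 deg) = 0.6417022
el = arccos(0.6417022) = 50.0811 deg
(Earth-central angle = 90 - nadir - el = 32.0189 deg)

50.0811 degrees


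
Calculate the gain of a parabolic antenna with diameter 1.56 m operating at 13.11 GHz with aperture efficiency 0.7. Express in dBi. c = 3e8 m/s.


lambda = c/f = 3e8 / 1.311e+10 = 0.0228833 m
G = eta*(pi*D/lambda)^2 = 0.7*(pi*1.56/0.0228833)^2
G = 32107.7488 (linear)
G = 10*log10(32107.7488) = 45.0661 dBi

45.0661 dBi


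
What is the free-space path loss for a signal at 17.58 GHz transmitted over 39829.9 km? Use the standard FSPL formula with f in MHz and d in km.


f = 17.58 GHz = 17580.0000 MHz
d = 39829.9 km
FSPL = 32.44 + 20*log10(17580.0000) + 20*log10(39829.9)
FSPL = 32.44 + 84.9004 + 92.0042
FSPL = 209.3446 dB

209.3446 dB


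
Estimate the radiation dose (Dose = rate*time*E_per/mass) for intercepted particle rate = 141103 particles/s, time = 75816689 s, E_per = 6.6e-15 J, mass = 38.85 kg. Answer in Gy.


Total energy deposited = rate * time * E_per
  = 141103 * 75816689 * 6.6e-15 = 0.07060655 J
Dose = E_total / mass = 0.07060655 / 38.85
Dose = 0.001817414 Gy

0.0018 Gy


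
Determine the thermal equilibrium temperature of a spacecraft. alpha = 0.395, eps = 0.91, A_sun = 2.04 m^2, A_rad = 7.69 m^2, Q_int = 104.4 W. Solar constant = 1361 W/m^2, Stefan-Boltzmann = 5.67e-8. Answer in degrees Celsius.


Numerator = alpha*S*A_sun + Q_int = 0.395*1361*2.04 + 104.4 = 1201.0938 W
Denominator = eps*sigma*A_rad = 0.91*5.67e-8*7.69 = 3.9678093e-07 W/K^4
T^4 = 3.0270956e+09 K^4
T = 234.5614 K = -38.5886 C

-38.5886 degrees Celsius


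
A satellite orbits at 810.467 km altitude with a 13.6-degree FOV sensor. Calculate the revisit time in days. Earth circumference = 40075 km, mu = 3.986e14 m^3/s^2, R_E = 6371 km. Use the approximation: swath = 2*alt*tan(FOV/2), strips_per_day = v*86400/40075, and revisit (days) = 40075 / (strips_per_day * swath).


swath = 2*810.467*tan(0.1186824) = 193.2847 km
v = sqrt(mu/r) = 7450.0993 m/s = 7.4501 km/s
strips/day = v*86400/40075 = 7.4501*86400/40075 = 16.0621
coverage/day = strips * swath = 16.0621 * 193.2847 = 3104.5575 km
revisit = 40075 / 3104.5575 = 12.9084 days

12.9084 days


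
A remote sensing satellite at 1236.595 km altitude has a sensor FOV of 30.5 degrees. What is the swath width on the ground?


FOV = 30.5 deg = 0.5323254 rad
swath = 2 * alt * tan(FOV/2) = 2 * 1236.595 * tan(0.2661627)
swath = 2 * 1236.595 * 0.2726313
swath = 674.2690 km

674.2690 km


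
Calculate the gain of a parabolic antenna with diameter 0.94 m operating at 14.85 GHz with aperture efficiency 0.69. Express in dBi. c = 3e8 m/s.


lambda = c/f = 3e8 / 1.485e+10 = 0.02020202 m
G = eta*(pi*D/lambda)^2 = 0.69*(pi*0.94/0.02020202)^2
G = 14743.9871 (linear)
G = 10*log10(14743.9871) = 41.6861 dBi

41.6861 dBi


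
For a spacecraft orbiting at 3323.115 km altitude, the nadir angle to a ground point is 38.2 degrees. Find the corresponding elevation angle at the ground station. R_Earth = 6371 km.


r = R_E + alt = 9694.1150 km
Law of sines in the satellite / Earth-center / ground-point triangle:
  sin(nadir)/R_E = sin(90 + el)/r  =>  cos(el) = (r/R_E)*sin(nadir)
cos(el) = (9694.1150 / 6371.0000) * sin(38.2 deg) = 0.9409704
el = arccos(0.9409704) = 19.7848 deg
(Earth-central angle = 90 - nadir - el = 32.0152 deg)

19.7848 degrees


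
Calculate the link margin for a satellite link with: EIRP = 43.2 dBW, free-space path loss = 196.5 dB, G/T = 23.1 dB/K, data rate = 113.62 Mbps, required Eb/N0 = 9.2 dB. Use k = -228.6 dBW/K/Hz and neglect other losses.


C/N0 = EIRP - FSPL + G/T - k = 43.2 - 196.5 + 23.1 - (-228.6)
C/N0 = 98.4000 dB-Hz
R_b = 113.62 Mbps = 1.1362e+08 bps -> 10*log10(R_b) = 80.5545 dB-Hz
Eb/N0 = C/N0 - 10*log10(R_b) = 98.4000 - 80.5545 = 17.8455 dB
Margin = Eb/N0 - Eb/N0_req = 17.8455 - 9.2 = 8.6455 dB (link closes)

8.6455 dB


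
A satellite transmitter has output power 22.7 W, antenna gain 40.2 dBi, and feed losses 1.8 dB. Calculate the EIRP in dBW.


Pt = 22.7 W = 13.5603 dBW
EIRP = Pt_dBW + Gt - losses = 13.5603 + 40.2 - 1.8 = 51.9603 dBW

51.9603 dBW


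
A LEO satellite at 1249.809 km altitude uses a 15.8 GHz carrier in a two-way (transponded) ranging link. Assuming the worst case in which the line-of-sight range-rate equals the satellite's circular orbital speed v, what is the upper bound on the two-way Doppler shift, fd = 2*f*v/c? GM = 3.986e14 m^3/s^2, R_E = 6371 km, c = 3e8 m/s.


r = 7.620809e+06 m
v = sqrt(mu/r) = 7232.1614 m/s (worst-case radial velocity)
f = 15.8 GHz = 1.58e+10 Hz
fd = 2*f*v/c = 2*1.58e+10*7232.1614/3.0e+08
fd = 761787.6656 Hz

761787.6656 Hz


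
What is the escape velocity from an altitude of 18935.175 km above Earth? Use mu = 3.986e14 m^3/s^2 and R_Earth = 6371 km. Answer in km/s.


r = 6371.0 + 18935.175 = 25306.1750 km = 2.5306175e+07 m
v_esc = sqrt(2*mu/r) = sqrt(2*3.986e14 / 2.5306175e+07)
v_esc = 5612.6814 m/s = 5.6127 km/s

5.6127 km/s


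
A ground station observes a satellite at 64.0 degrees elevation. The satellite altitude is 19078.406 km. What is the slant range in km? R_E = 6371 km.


h = 19078.406 km, el = 64.0 deg
d = -R_E*sin(el) + sqrt((R_E*sin(el))^2 + 2*R_E*h + h^2)
d = -6371.0000*sin(1.1170) + sqrt((6371.0000*0.898794)^2 + 2*6371.0000*19078.406 + 19078.406^2)
d = 19569.4781 km

19569.4781 km


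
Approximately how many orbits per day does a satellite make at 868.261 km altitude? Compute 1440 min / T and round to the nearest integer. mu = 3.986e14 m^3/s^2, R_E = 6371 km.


r = 7.239261e+06 m
T = 2*pi*sqrt(r^3/mu) = 6129.8885 s = 102.1648 min
revs/day = 1440 / 102.1648 = 14.0949
Rounded: 14 revolutions per day

14 revolutions per day


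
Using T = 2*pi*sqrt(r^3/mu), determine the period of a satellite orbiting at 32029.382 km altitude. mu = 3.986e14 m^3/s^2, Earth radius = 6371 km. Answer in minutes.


r = 38400.3820 km = 3.8400382e+07 m
T = 2*pi*sqrt(r^3/mu) = 2*pi*sqrt(5.6624794e+22 / 3.986e14)
T = 74888.3976 s = 1248.1400 min

1248.1400 minutes


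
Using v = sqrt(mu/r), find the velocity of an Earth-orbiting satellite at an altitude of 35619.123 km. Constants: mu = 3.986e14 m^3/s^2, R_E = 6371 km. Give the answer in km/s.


r = R_E + alt = 6371.0 + 35619.123 = 41990.1230 km = 4.1990123e+07 m
v = sqrt(mu/r) = sqrt(3.986e14 / 4.1990123e+07) = 3081.0239 m/s = 3.0810 km/s

3.0810 km/s


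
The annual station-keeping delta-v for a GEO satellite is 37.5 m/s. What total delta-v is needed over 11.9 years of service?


dV = rate * years = 37.5 * 11.9
dV = 446.2500 m/s

446.2500 m/s


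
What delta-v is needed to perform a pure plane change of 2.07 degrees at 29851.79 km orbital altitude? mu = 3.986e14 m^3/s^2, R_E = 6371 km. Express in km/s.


r = 36222.7900 km = 3.622279e+07 m
V = sqrt(mu/r) = 3317.2461 m/s
di = 2.07 deg = 0.03612832 rad
dV = 2*V*sin(di/2) = 2*3317.2461*sin(0.01806416)
dV = 119.8400 m/s = 0.11984 km/s

0.1198 km/s


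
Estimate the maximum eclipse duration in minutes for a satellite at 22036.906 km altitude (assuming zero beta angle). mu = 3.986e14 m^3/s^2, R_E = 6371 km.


r = 28407.9060 km
T = 794.1797 min
Eclipse fraction = arcsin(R_E/r)/pi = arcsin(6371.0000/28407.9060)/pi
= arcsin(0.2242686)/pi = 0.07199928
Eclipse duration = 0.07199928 * 794.1797 = 57.1804 min

57.1804 minutes


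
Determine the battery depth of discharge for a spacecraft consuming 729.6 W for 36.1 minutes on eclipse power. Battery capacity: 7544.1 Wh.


E_used = P * t / 60 = 729.6 * 36.1 / 60 = 438.9760 Wh
DOD = E_used / E_total * 100 = 438.9760 / 7544.1 * 100
DOD = 5.8188 %

5.8188 %


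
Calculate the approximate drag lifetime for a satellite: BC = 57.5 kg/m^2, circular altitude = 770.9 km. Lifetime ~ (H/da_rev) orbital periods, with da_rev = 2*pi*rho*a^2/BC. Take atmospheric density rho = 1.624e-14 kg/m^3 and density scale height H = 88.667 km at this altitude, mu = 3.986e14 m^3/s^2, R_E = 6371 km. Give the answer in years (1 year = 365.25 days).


a = R_E + alt = 7141.9000 km = 7.1419e+06 m
da_rev = 2*pi*rho*a^2/BC = 2*pi*1.624e-14*(7.1419e+06)^2/57.5 = 0.0905160468 m per revolution
N = H/da_rev = 88667.0000 m / 0.0905160468 m = 979572.1653 revolutions
P = 2*pi*sqrt(a^3/mu) = 6006.6437 s
lifetime = N*P = 979572.1653 * 6006.6437 = 5.8839409e+09 s = 68101.1683 days
years = 68101.1683 / 365.25 = 186.4508 years

186.4508 years


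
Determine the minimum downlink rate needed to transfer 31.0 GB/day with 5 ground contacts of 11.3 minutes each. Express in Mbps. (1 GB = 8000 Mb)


total contact time = 5 * 11.3 * 60 = 3390.0000 s
data = 31.0 GB = 248000.0000 Mb
rate = 248000.0000 / 3390.0000 = 73.1563 Mbps

73.1563 Mbps


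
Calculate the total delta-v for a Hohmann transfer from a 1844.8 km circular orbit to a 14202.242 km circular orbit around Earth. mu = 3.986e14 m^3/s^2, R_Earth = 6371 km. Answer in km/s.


r1 = 8215.8000 km = 8.2158e+06 m
r2 = 20573.2420 km = 2.0573242e+07 m
dv1 = sqrt(mu/r1)*(sqrt(2*r2/(r1+r2)) - 1) = 1361.7893 m/s
dv2 = sqrt(mu/r2)*(1 - sqrt(2*r1/(r1+r2))) = 1076.2702 m/s
total dv = |dv1| + |dv2| = 1361.7893 + 1076.2702 = 2438.0595 m/s = 2.4381 km/s

2.4381 km/s


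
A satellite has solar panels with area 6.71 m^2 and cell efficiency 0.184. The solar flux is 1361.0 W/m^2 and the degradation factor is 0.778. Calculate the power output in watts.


P = area * eta * S * degradation
P = 6.71 * 0.184 * 1361.0 * 0.778
P = 1307.3084 W

1307.3084 W


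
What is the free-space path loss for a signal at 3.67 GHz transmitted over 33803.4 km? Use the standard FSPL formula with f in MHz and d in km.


f = 3.67 GHz = 3670.0000 MHz
d = 33803.4 km
FSPL = 32.44 + 20*log10(3670.0000) + 20*log10(33803.4)
FSPL = 32.44 + 71.2933 + 90.5792
FSPL = 194.3125 dB

194.3125 dB


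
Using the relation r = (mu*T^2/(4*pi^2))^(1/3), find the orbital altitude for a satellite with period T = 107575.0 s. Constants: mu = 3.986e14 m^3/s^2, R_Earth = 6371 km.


T = 107575.0 s
r = (mu*T^2/(4*pi^2))^(1/3) = (3.986e14 * 107575.0^2 / (4*pi^2))^(1/3)
r = 4.8887754e+07 m = 48887.7544 km
alt = r - R_E = 48887.7544 - 6371 = 42516.7544 km

42516.7544 km


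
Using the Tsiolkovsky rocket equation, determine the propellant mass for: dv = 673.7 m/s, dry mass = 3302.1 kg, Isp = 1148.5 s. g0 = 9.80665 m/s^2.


ve = Isp * g0 = 1148.5 * 9.80665 = 11262.937525 m/s
mass ratio = exp(dv/ve) = exp(673.7/11262.937525) = 1.06164082
m_prop = m_dry * (mr - 1) = 3302.1 * (1.06164082 - 1)
m_prop = 203.5442 kg

203.5442 kg


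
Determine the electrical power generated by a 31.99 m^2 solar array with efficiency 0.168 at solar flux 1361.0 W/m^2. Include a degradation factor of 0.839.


P = area * eta * S * degradation
P = 31.99 * 0.168 * 1361.0 * 0.839
P = 6136.8231 W

6136.8231 W


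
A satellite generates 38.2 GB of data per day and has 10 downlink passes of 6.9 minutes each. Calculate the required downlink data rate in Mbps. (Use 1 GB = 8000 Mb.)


total contact time = 10 * 6.9 * 60 = 4140.0000 s
data = 38.2 GB = 305600.0000 Mb
rate = 305600.0000 / 4140.0000 = 73.8164 Mbps

73.8164 Mbps


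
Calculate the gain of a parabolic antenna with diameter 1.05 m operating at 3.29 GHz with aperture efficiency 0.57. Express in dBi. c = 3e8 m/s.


lambda = c/f = 3e8 / 3.29e+09 = 0.09118541 m
G = eta*(pi*D/lambda)^2 = 0.57*(pi*1.05/0.09118541)^2
G = 745.9376 (linear)
G = 10*log10(745.9376) = 28.7270 dBi

28.7270 dBi


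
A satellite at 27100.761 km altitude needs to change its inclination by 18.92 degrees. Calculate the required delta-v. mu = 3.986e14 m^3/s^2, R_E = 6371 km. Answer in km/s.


r = 33471.7610 km = 3.3471761e+07 m
V = sqrt(mu/r) = 3450.8761 m/s
di = 18.92 deg = 0.3302163 rad
dV = 2*V*sin(di/2) = 2*3450.8761*sin(0.1651081)
dV = 1134.3651 m/s = 1.1344 km/s

1.1344 km/s
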